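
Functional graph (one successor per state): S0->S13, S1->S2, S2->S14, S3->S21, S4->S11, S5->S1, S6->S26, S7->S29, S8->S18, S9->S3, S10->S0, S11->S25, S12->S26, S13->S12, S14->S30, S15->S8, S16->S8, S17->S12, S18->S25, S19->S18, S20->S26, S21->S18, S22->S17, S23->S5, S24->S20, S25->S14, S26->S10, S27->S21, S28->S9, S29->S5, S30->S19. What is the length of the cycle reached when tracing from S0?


Trace from S0 until a state repeats:
  S0 -> S13 -> S12 -> S26 -> S10 -> S0
S0 first seen at step 0, revisited at step 5.
Cycle length = 5 - 0 = 5

5


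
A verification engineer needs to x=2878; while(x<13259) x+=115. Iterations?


Step 1: x goes from 2878 toward 13259 by 115; the body runs while x<13259, so iterations = ceil((bound-start)/step)
Step 2: Distance=10381
Step 3: ceil(10381/115)=91

91


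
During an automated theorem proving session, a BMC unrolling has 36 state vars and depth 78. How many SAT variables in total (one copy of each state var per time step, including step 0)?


BMC unrolls to depth k, creating one copy of each state var for steps 0..k.
Step count = 78 + 1 = 79 (steps 0 through 78)
Vars per step = 36
Total = 36 * 79 = 2844

2844


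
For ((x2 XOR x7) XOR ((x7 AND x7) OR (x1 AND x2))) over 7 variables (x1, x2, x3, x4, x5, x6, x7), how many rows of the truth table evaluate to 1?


Formula: ((x2 XOR x7) XOR ((x7 AND x7) OR (x1 AND x2))) over 7 vars (128 rows)
Evaluate each row (x1, x2, x3, x4, x5, x6, x7 as bits, MSB first):
  row 0 [0000000]: ((0 XOR 0) XOR ((0 AND 0) OR (0 AND 0))) -> 0
  row 1 [0000001]: ((0 XOR 1) XOR ((1 AND 1) OR (0 AND 0))) -> 0
  row 2 [0000010]: ((0 XOR 0) XOR ((0 AND 0) OR (0 AND 0))) -> 0
  row 3 [0000011]: ((0 XOR 1) XOR ((1 AND 1) OR (0 AND 0))) -> 0
  row 4 [0000100]: ((0 XOR 0) XOR ((0 AND 0) OR (0 AND 0))) -> 0
  (every remaining row is evaluated the same way; all 128 results are listed next)
Full result column, 8 rows per line (x1,x2,x3,x4 fixed per line; x5,x6,x7 runs 000..111 left to right):
  rows 0-7 [x1,x2,x3,x4=0000]: 00000000  (ones: 0)
  rows 8-15 [x1,x2,x3,x4=0001]: 00000000  (ones: 0)
  rows 16-23 [x1,x2,x3,x4=0010]: 00000000  (ones: 0)
  rows 24-31 [x1,x2,x3,x4=0011]: 00000000  (ones: 0)
  rows 32-39 [x1,x2,x3,x4=0100]: 11111111  (ones: 8)
  rows 40-47 [x1,x2,x3,x4=0101]: 11111111  (ones: 8)
  rows 48-55 [x1,x2,x3,x4=0110]: 11111111  (ones: 8)
  rows 56-63 [x1,x2,x3,x4=0111]: 11111111  (ones: 8)
  rows 64-71 [x1,x2,x3,x4=1000]: 00000000  (ones: 0)
  rows 72-79 [x1,x2,x3,x4=1001]: 00000000  (ones: 0)
  rows 80-87 [x1,x2,x3,x4=1010]: 00000000  (ones: 0)
  rows 88-95 [x1,x2,x3,x4=1011]: 00000000  (ones: 0)
  rows 96-103 [x1,x2,x3,x4=1100]: 01010101  (ones: 4)
  rows 104-111 [x1,x2,x3,x4=1101]: 01010101  (ones: 4)
  rows 112-119 [x1,x2,x3,x4=1110]: 01010101  (ones: 4)
  rows 120-127 [x1,x2,x3,x4=1111]: 01010101  (ones: 4)
Count of 1-rows = 0+0+0+0+8+8+8+8+0+0+0+0+4+4+4+4 = 48

48


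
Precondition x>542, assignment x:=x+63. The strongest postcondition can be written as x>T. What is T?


Formula: sp(P, x:=E) = exists old_x. (x = E[old_x/x]) AND P[old_x/x] (old_x is the value of x before the assignment; eliminate old_x by solving x = E[old_x/x] for old_x)
Step 1: Precondition P: x>542, i.e. old_x > 542
Step 2: Assignment gives x = old_x + 63, so old_x = x - 63
Step 3: Substitute into P: x - 63 > 542
Step 4: Simplify: x > 542+63 = 605

605


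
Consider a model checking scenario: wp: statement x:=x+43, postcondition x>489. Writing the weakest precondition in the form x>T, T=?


Formula: wp(x:=E, P) = P[E/x] (substitute E for x in postcondition)
Step 1: Postcondition: x>489
Step 2: Substitute x+43 for x: x+43>489
Step 3: Solve for x: x > 489-43 = 446

446


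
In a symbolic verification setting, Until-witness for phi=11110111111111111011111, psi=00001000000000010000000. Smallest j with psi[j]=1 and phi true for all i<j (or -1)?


(phi U psi) at 0: need smallest j with psi[j]=1 and phi[i]=1 for all i in [0,j).
Scan from step 0:
  step 0: phi=1, psi=0 -> continue
  step 1: phi=1, psi=0 -> continue
  step 2: phi=1, psi=0 -> continue
  step 3: phi=1, psi=0 -> continue
  step 4: psi=1 and phi held for [0,4) -> witness found
Witness step = 4

4


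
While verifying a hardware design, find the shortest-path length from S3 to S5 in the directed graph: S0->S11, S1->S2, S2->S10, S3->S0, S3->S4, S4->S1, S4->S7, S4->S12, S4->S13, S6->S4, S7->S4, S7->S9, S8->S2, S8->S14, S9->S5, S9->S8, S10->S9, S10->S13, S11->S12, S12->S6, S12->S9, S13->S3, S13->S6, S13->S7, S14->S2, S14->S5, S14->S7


BFS layer-by-layer from S3:
  dist 0: {S3}
  dist 1: {S0, S4}
  dist 2: {S1, S7, S11, S12, S13}
  dist 3: {S2, S6, S9}
  dist 4: {S5, S8, S10}
  -> S5 reached at distance 4
Shortest path length = 4

4


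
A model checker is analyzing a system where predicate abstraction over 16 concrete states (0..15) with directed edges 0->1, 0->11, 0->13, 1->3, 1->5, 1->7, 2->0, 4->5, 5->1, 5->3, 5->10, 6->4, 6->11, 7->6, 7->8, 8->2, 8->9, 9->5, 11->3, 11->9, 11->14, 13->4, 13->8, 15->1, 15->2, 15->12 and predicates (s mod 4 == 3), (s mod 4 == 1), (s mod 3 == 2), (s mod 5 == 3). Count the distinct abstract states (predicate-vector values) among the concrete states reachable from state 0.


BFS from 0:
Concrete reachable: {0, 1, 2, 3, 4, 5, 6, 7, 8, 9, 10, 11, 13, 14}
Abstract via predicates (s mod 4 == 3), (s mod 4 == 1), (s mod 3 == 2), (s mod 5 == 3):
  (0,0,0,0) <- {0, 4, 6, 10}
  (0,0,1,0) <- {2, 14}
  (0,0,1,1) <- {8}
  (0,1,0,0) <- {1, 9}
  (0,1,0,1) <- {13}
  (0,1,1,0) <- {5}
  (1,0,0,0) <- {7}
  (1,0,0,1) <- {3}
  (1,0,1,0) <- {11}
Distinct abstract states = 9

9


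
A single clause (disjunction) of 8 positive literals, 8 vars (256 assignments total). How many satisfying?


Step 1: Total=2^8=256
Step 2: Unsat when all 8 false: 2^0=1
Step 3: Sat=256-1=255

255


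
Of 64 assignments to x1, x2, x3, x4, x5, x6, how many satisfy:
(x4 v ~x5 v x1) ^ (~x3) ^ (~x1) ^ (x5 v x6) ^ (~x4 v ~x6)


CNF with 5 clauses over 6 vars (64 assignments).
An assignment satisfies CNF iff every clause has >=1 true literal.
Check each row (bits = x1,x2,x3,x4,x5,x6; clause T/F shown):
  row 0 [000000]: clauses=TTTFT -> 0
  row 1 [000001]: clauses=TTTTT -> 1
  row 2 [000010]: clauses=FTTTT -> 0
  row 3 [000011]: clauses=FTTTT -> 0
  row 4 [000100]: clauses=TTTFT -> 0
  (every remaining row is evaluated the same way; all 64 results are listed next)
Full result column, 8 rows per line (x1,x2,x3 fixed per line; x4,x5,x6 runs 000..111 left to right):
  rows 0-7 [x1,x2,x3=000]: 01000010  (ones: 2)
  rows 8-15 [x1,x2,x3=001]: 00000000  (ones: 0)
  rows 16-23 [x1,x2,x3=010]: 01000010  (ones: 2)
  rows 24-31 [x1,x2,x3=011]: 00000000  (ones: 0)
  rows 32-39 [x1,x2,x3=100]: 00000000  (ones: 0)
  rows 40-47 [x1,x2,x3=101]: 00000000  (ones: 0)
  rows 48-55 [x1,x2,x3=110]: 00000000  (ones: 0)
  rows 56-63 [x1,x2,x3=111]: 00000000  (ones: 0)
Satisfying assignments = 2+0+2+0+0+0+0+0 = 4

4


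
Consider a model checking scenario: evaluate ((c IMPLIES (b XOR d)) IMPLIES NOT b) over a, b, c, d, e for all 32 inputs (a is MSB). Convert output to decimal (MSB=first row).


Formula: ((c IMPLIES (b XOR d)) IMPLIES NOT b) over a, b, c, d, e (32 rows)
Evaluate each row (bits = a,b,c,d,e, MSB first):
  row 0 [00000]: ((0 IMPLIES (0 XOR 0)) IMPLIES NOT 0) -> 1
  row 1 [00001]: ((0 IMPLIES (0 XOR 0)) IMPLIES NOT 0) -> 1
  row 2 [00010]: ((0 IMPLIES (0 XOR 1)) IMPLIES NOT 0) -> 1
  row 3 [00011]: ((0 IMPLIES (0 XOR 1)) IMPLIES NOT 0) -> 1
  row 4 [00100]: ((1 IMPLIES (0 XOR 0)) IMPLIES NOT 0) -> 1
  row 5 [00101]: ((1 IMPLIES (0 XOR 0)) IMPLIES NOT 0) -> 1
  row 6 [00110]: ((1 IMPLIES (0 XOR 1)) IMPLIES NOT 0) -> 1
  row 7 [00111]: ((1 IMPLIES (0 XOR 1)) IMPLIES NOT 0) -> 1
  row 8 [01000]: ((0 IMPLIES (1 XOR 0)) IMPLIES NOT 1) -> 0
  row 9 [01001]: ((0 IMPLIES (1 XOR 0)) IMPLIES NOT 1) -> 0
  row 10 [01010]: ((0 IMPLIES (1 XOR 1)) IMPLIES NOT 1) -> 0
  row 11 [01011]: ((0 IMPLIES (1 XOR 1)) IMPLIES NOT 1) -> 0
  row 12 [01100]: ((1 IMPLIES (1 XOR 0)) IMPLIES NOT 1) -> 0
  row 13 [01101]: ((1 IMPLIES (1 XOR 0)) IMPLIES NOT 1) -> 0
  row 14 [01110]: ((1 IMPLIES (1 XOR 1)) IMPLIES NOT 1) -> 1
  row 15 [01111]: ((1 IMPLIES (1 XOR 1)) IMPLIES NOT 1) -> 1
  row 16 [10000]: ((0 IMPLIES (0 XOR 0)) IMPLIES NOT 0) -> 1
  row 17 [10001]: ((0 IMPLIES (0 XOR 0)) IMPLIES NOT 0) -> 1
  row 18 [10010]: ((0 IMPLIES (0 XOR 1)) IMPLIES NOT 0) -> 1
  row 19 [10011]: ((0 IMPLIES (0 XOR 1)) IMPLIES NOT 0) -> 1
  row 20 [10100]: ((1 IMPLIES (0 XOR 0)) IMPLIES NOT 0) -> 1
  row 21 [10101]: ((1 IMPLIES (0 XOR 0)) IMPLIES NOT 0) -> 1
  row 22 [10110]: ((1 IMPLIES (0 XOR 1)) IMPLIES NOT 0) -> 1
  row 23 [10111]: ((1 IMPLIES (0 XOR 1)) IMPLIES NOT 0) -> 1
  row 24 [11000]: ((0 IMPLIES (1 XOR 0)) IMPLIES NOT 1) -> 0
  row 25 [11001]: ((0 IMPLIES (1 XOR 0)) IMPLIES NOT 1) -> 0
  row 26 [11010]: ((0 IMPLIES (1 XOR 1)) IMPLIES NOT 1) -> 0
  row 27 [11011]: ((0 IMPLIES (1 XOR 1)) IMPLIES NOT 1) -> 0
  row 28 [11100]: ((1 IMPLIES (1 XOR 0)) IMPLIES NOT 1) -> 0
  row 29 [11101]: ((1 IMPLIES (1 XOR 0)) IMPLIES NOT 1) -> 0
  row 30 [11110]: ((1 IMPLIES (1 XOR 1)) IMPLIES NOT 1) -> 1
  row 31 [11111]: ((1 IMPLIES (1 XOR 1)) IMPLIES NOT 1) -> 1
Full result column, 4 rows per line (a,b,c fixed per line; d,e runs 00..11 left to right):
  rows 0-3 [a,b,c=000]: 1111  = hex F
  rows 4-7 [a,b,c=001]: 1111  = hex F
  rows 8-11 [a,b,c=010]: 0000  = hex 0
  rows 12-15 [a,b,c=011]: 0011  = hex 3
  rows 16-19 [a,b,c=100]: 1111  = hex F
  rows 20-23 [a,b,c=101]: 1111  = hex F
  rows 24-27 [a,b,c=110]: 0000  = hex 0
  rows 28-31 [a,b,c=111]: 0011  = hex 3
Output column (row 0 .. row 31) = 11111111000000111111111100000011
Output column grouped in 4s = 1111 1111 0000 0011 1111 1111 0000 0011 = 0xFF03FF03
Convert to decimal digit by digit (value = value*16 + digit):
  F -> 15
  15*16 + 15 (F) = 255
  255*16 + 0 = 4080
  4080*16 + 3 = 65283
  65283*16 + 15 (F) = 1044543
  1044543*16 + 15 (F) = 16712703
  16712703*16 + 0 = 267403248
  267403248*16 + 3 = 4278451971
Decimal = 4278451971

4278451971


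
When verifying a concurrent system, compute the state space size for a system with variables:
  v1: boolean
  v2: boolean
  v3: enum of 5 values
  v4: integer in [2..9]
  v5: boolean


State space = product of domain sizes of all variables.
Domain sizes:
  v1 (boolean): 2
  v2 (boolean): 2
  v3 (enum of 5 values): 5
  v4 (integer in [2..9]): 8
  v5 (boolean): 2
Product = 2 * 2 * 5 * 8 * 2 = 320

320


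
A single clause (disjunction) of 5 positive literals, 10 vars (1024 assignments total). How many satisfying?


Step 1: Total=2^10=1024
Step 2: Unsat when all 5 false: 2^5=32
Step 3: Sat=1024-32=992

992


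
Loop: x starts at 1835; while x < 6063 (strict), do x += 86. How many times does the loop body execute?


Step 1: x goes from 1835 toward 6063 by 86; the body runs while x<6063, so iterations = ceil((bound-start)/step)
Step 2: Distance=4228
Step 3: ceil(4228/86)=50

50


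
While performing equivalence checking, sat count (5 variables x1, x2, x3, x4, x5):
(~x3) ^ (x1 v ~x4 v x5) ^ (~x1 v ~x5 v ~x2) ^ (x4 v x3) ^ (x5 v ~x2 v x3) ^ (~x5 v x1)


CNF with 6 clauses over 5 vars (32 assignments).
An assignment satisfies CNF iff every clause has >=1 true literal.
Check each row (bits = x1,x2,x3,x4,x5; clause T/F shown):
  row 0 [00000]: clauses=TTTFTT -> 0
  row 1 [00001]: clauses=TTTFTF -> 0
  row 2 [00010]: clauses=TFTTTT -> 0
  row 3 [00011]: clauses=TTTTTF -> 0
  row 4 [00100]: clauses=FTTTTT -> 0
  row 5 [00101]: clauses=FTTTTF -> 0
  row 6 [00110]: clauses=FFTTTT -> 0
  row 7 [00111]: clauses=FTTTTF -> 0
  row 8 [01000]: clauses=TTTFFT -> 0
  row 9 [01001]: clauses=TTTFTF -> 0
  row 10 [01010]: clauses=TFTTFT -> 0
  row 11 [01011]: clauses=TTTTTF -> 0
  row 12 [01100]: clauses=FTTTTT -> 0
  row 13 [01101]: clauses=FTTTTF -> 0
  row 14 [01110]: clauses=FFTTTT -> 0
  row 15 [01111]: clauses=FTTTTF -> 0
  row 16 [10000]: clauses=TTTFTT -> 0
  row 17 [10001]: clauses=TTTFTT -> 0
  row 18 [10010]: clauses=TTTTTT -> 1
  row 19 [10011]: clauses=TTTTTT -> 1
  row 20 [10100]: clauses=FTTTTT -> 0
  row 21 [10101]: clauses=FTTTTT -> 0
  row 22 [10110]: clauses=FTTTTT -> 0
  row 23 [10111]: clauses=FTTTTT -> 0
  row 24 [11000]: clauses=TTTFFT -> 0
  row 25 [11001]: clauses=TTFFTT -> 0
  row 26 [11010]: clauses=TTTTFT -> 0
  row 27 [11011]: clauses=TTFTTT -> 0
  row 28 [11100]: clauses=FTTTTT -> 0
  row 29 [11101]: clauses=FTFTTT -> 0
  row 30 [11110]: clauses=FTTTTT -> 0
  row 31 [11111]: clauses=FTFTTT -> 0
Full result column, 8 rows per line (x1,x2 fixed per line; x3,x4,x5 runs 000..111 left to right):
  rows 0-7 [x1,x2=00]: 00000000  (ones: 0)
  rows 8-15 [x1,x2=01]: 00000000  (ones: 0)
  rows 16-23 [x1,x2=10]: 00110000  (ones: 2)
  rows 24-31 [x1,x2=11]: 00000000  (ones: 0)
Satisfying assignments = 0+0+2+0 = 2

2


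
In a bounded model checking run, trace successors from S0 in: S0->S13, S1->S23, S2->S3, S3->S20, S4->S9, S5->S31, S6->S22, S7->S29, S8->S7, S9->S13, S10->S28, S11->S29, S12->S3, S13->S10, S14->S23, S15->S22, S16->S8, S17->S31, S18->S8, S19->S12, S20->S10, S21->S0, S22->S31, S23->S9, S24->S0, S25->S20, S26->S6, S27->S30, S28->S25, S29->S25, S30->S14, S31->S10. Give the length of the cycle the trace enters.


Trace from S0 until a state repeats:
  S0 -> S13 -> S10 -> S28 -> S25 -> S20 -> S10
S10 first seen at step 2, revisited at step 6.
Cycle length = 6 - 2 = 4

4


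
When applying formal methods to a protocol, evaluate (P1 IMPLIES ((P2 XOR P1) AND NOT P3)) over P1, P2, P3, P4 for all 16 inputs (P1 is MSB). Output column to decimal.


Formula: (P1 IMPLIES ((P2 XOR P1) AND NOT P3)) over P1, P2, P3, P4 (16 rows)
Evaluate each row (bits = P1,P2,P3,P4, MSB first):
  row 0 [0000]: (0 IMPLIES ((0 XOR 0) AND NOT 0)) -> 1
  row 1 [0001]: (0 IMPLIES ((0 XOR 0) AND NOT 0)) -> 1
  row 2 [0010]: (0 IMPLIES ((0 XOR 0) AND NOT 1)) -> 1
  row 3 [0011]: (0 IMPLIES ((0 XOR 0) AND NOT 1)) -> 1
  row 4 [0100]: (0 IMPLIES ((1 XOR 0) AND NOT 0)) -> 1
  row 5 [0101]: (0 IMPLIES ((1 XOR 0) AND NOT 0)) -> 1
  row 6 [0110]: (0 IMPLIES ((1 XOR 0) AND NOT 1)) -> 1
  row 7 [0111]: (0 IMPLIES ((1 XOR 0) AND NOT 1)) -> 1
  row 8 [1000]: (1 IMPLIES ((0 XOR 1) AND NOT 0)) -> 1
  row 9 [1001]: (1 IMPLIES ((0 XOR 1) AND NOT 0)) -> 1
  row 10 [1010]: (1 IMPLIES ((0 XOR 1) AND NOT 1)) -> 0
  row 11 [1011]: (1 IMPLIES ((0 XOR 1) AND NOT 1)) -> 0
  row 12 [1100]: (1 IMPLIES ((1 XOR 1) AND NOT 0)) -> 0
  row 13 [1101]: (1 IMPLIES ((1 XOR 1) AND NOT 0)) -> 0
  row 14 [1110]: (1 IMPLIES ((1 XOR 1) AND NOT 1)) -> 0
  row 15 [1111]: (1 IMPLIES ((1 XOR 1) AND NOT 1)) -> 0
Full result column, 4 rows per line (P1,P2 fixed per line; P3,P4 runs 00..11 left to right):
  rows 0-3 [P1,P2=00]: 1111  = hex F
  rows 4-7 [P1,P2=01]: 1111  = hex F
  rows 8-11 [P1,P2=10]: 1100  = hex C
  rows 12-15 [P1,P2=11]: 0000  = hex 0
Output column (row 0 .. row 15) = 1111111111000000
Output column grouped in 4s = 1111 1111 1100 0000 = 0xFFC0
Convert to decimal digit by digit (value = value*16 + digit):
  F -> 15
  15*16 + 15 (F) = 255
  255*16 + 12 (C) = 4092
  4092*16 + 0 = 65472
Decimal = 65472

65472


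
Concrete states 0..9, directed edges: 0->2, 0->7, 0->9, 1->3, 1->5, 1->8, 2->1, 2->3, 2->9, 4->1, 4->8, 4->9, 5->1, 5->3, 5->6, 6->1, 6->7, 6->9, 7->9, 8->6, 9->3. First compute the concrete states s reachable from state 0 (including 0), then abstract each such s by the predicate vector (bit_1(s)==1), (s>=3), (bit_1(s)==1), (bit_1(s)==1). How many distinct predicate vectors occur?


BFS from 0:
Concrete reachable: {0, 1, 2, 3, 5, 6, 7, 8, 9}
Abstract via predicates (bit_1(s)==1), (s>=3), (bit_1(s)==1), (bit_1(s)==1):
  (0,0,0,0) <- {0, 1}
  (0,1,0,0) <- {5, 8, 9}
  (1,0,1,1) <- {2}
  (1,1,1,1) <- {3, 6, 7}
Distinct abstract states = 4

4


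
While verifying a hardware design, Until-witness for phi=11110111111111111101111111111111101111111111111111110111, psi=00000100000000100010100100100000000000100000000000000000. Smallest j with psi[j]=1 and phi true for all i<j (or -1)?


(phi U psi) at 0: need smallest j with psi[j]=1 and phi[i]=1 for all i in [0,j).
Scan from step 0:
  step 0: phi=1, psi=0 -> continue
  step 1: phi=1, psi=0 -> continue
  step 2: phi=1, psi=0 -> continue
  step 3: phi=1, psi=0 -> continue
  step 4: phi=0 -> phi-prefix broken from here
  step 5: psi=1 but phi already failed -> not a witness
  step 14: psi=1 but phi already failed -> not a witness
  step 18: psi=1 but phi already failed -> not a witness
  step 20: psi=1 but phi already failed -> not a witness
  step 23: psi=1 but phi already failed -> not a witness
  step 26: psi=1 but phi already failed -> not a witness
  step 38: psi=1 but phi already failed -> not a witness
  end of trace: no witness -> -1
Witness step = -1

-1


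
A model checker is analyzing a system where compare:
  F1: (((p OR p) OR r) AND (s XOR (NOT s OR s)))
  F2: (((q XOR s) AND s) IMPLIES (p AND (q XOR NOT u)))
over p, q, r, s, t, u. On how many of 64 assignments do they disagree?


F1 = (((p OR p) OR r) AND (s XOR (NOT s OR s)))
F2 = (((q XOR s) AND s) IMPLIES (p AND (q XOR NOT u)))
Evaluate both on each of 64 rows (bits = p,q,r,s,t,u):
  row 0 [000000]: F1=0 F2=1 (differ) -> 1
  row 1 [000001]: F1=0 F2=1 (differ) -> 1
  row 2 [000010]: F1=0 F2=1 (differ) -> 1
  row 3 [000011]: F1=0 F2=1 (differ) -> 1
  row 4 [000100]: F1=0 F2=0 -> 0
  (every remaining row is evaluated the same way; all 64 results are listed next)
Full result column, 8 rows per line (p,q,r fixed per line; s,t,u runs 000..111 left to right):
  rows 0-7 [p,q,r=000]: 11110000  (ones: 4)
  rows 8-15 [p,q,r=001]: 00000000  (ones: 0)
  rows 16-23 [p,q,r=010]: 11111111  (ones: 8)
  rows 24-31 [p,q,r=011]: 00001111  (ones: 4)
  rows 32-39 [p,q,r=100]: 00001010  (ones: 2)
  rows 40-47 [p,q,r=101]: 00001010  (ones: 2)
  rows 48-55 [p,q,r=110]: 00001111  (ones: 4)
  rows 56-63 [p,q,r=111]: 00001111  (ones: 4)
Disagreements = 4+0+8+4+2+2+4+4 = 28

28


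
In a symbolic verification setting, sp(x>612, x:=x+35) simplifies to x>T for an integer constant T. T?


Formula: sp(P, x:=E) = exists old_x. (x = E[old_x/x]) AND P[old_x/x] (old_x is the value of x before the assignment; eliminate old_x by solving x = E[old_x/x] for old_x)
Step 1: Precondition P: x>612, i.e. old_x > 612
Step 2: Assignment gives x = old_x + 35, so old_x = x - 35
Step 3: Substitute into P: x - 35 > 612
Step 4: Simplify: x > 612+35 = 647

647


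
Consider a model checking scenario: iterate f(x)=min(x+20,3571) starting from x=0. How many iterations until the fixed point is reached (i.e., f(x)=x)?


Step 1: x=0, cap=3571, increment=20
Step 2: x grows by 20 each step until capped at 3571; fixed point is x=3571
Step 3: iterations = ceil(3571/20) = 179

179


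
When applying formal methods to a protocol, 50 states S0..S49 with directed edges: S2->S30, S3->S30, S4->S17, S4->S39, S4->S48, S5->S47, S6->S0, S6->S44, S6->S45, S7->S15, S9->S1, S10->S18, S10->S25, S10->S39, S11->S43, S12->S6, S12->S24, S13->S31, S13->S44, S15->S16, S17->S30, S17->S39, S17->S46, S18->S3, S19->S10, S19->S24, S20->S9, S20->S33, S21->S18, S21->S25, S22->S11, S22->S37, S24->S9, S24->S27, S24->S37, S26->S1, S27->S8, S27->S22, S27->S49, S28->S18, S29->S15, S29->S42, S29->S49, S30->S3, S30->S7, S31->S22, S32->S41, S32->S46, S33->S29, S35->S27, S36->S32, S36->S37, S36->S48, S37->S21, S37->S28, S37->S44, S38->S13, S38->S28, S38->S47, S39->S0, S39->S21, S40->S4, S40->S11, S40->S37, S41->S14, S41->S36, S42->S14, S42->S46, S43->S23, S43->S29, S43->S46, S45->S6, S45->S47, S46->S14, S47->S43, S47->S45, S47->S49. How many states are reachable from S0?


BFS from S0:
  layer 0: {S0}
Reachable set: {S0}
Count = 1

1


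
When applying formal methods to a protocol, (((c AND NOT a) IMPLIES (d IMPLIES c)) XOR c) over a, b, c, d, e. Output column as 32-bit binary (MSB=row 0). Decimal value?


Formula: (((c AND NOT a) IMPLIES (d IMPLIES c)) XOR c) over a, b, c, d, e (32 rows)
Evaluate each row (bits = a,b,c,d,e, MSB first):
  row 0 [00000]: (((0 AND NOT 0) IMPLIES (0 IMPLIES 0)) XOR 0) -> 1
  row 1 [00001]: (((0 AND NOT 0) IMPLIES (0 IMPLIES 0)) XOR 0) -> 1
  row 2 [00010]: (((0 AND NOT 0) IMPLIES (1 IMPLIES 0)) XOR 0) -> 1
  row 3 [00011]: (((0 AND NOT 0) IMPLIES (1 IMPLIES 0)) XOR 0) -> 1
  row 4 [00100]: (((1 AND NOT 0) IMPLIES (0 IMPLIES 1)) XOR 1) -> 0
  row 5 [00101]: (((1 AND NOT 0) IMPLIES (0 IMPLIES 1)) XOR 1) -> 0
  row 6 [00110]: (((1 AND NOT 0) IMPLIES (1 IMPLIES 1)) XOR 1) -> 0
  row 7 [00111]: (((1 AND NOT 0) IMPLIES (1 IMPLIES 1)) XOR 1) -> 0
  row 8 [01000]: (((0 AND NOT 0) IMPLIES (0 IMPLIES 0)) XOR 0) -> 1
  row 9 [01001]: (((0 AND NOT 0) IMPLIES (0 IMPLIES 0)) XOR 0) -> 1
  row 10 [01010]: (((0 AND NOT 0) IMPLIES (1 IMPLIES 0)) XOR 0) -> 1
  row 11 [01011]: (((0 AND NOT 0) IMPLIES (1 IMPLIES 0)) XOR 0) -> 1
  row 12 [01100]: (((1 AND NOT 0) IMPLIES (0 IMPLIES 1)) XOR 1) -> 0
  row 13 [01101]: (((1 AND NOT 0) IMPLIES (0 IMPLIES 1)) XOR 1) -> 0
  row 14 [01110]: (((1 AND NOT 0) IMPLIES (1 IMPLIES 1)) XOR 1) -> 0
  row 15 [01111]: (((1 AND NOT 0) IMPLIES (1 IMPLIES 1)) XOR 1) -> 0
  row 16 [10000]: (((0 AND NOT 1) IMPLIES (0 IMPLIES 0)) XOR 0) -> 1
  row 17 [10001]: (((0 AND NOT 1) IMPLIES (0 IMPLIES 0)) XOR 0) -> 1
  row 18 [10010]: (((0 AND NOT 1) IMPLIES (1 IMPLIES 0)) XOR 0) -> 1
  row 19 [10011]: (((0 AND NOT 1) IMPLIES (1 IMPLIES 0)) XOR 0) -> 1
  row 20 [10100]: (((1 AND NOT 1) IMPLIES (0 IMPLIES 1)) XOR 1) -> 0
  row 21 [10101]: (((1 AND NOT 1) IMPLIES (0 IMPLIES 1)) XOR 1) -> 0
  row 22 [10110]: (((1 AND NOT 1) IMPLIES (1 IMPLIES 1)) XOR 1) -> 0
  row 23 [10111]: (((1 AND NOT 1) IMPLIES (1 IMPLIES 1)) XOR 1) -> 0
  row 24 [11000]: (((0 AND NOT 1) IMPLIES (0 IMPLIES 0)) XOR 0) -> 1
  row 25 [11001]: (((0 AND NOT 1) IMPLIES (0 IMPLIES 0)) XOR 0) -> 1
  row 26 [11010]: (((0 AND NOT 1) IMPLIES (1 IMPLIES 0)) XOR 0) -> 1
  row 27 [11011]: (((0 AND NOT 1) IMPLIES (1 IMPLIES 0)) XOR 0) -> 1
  row 28 [11100]: (((1 AND NOT 1) IMPLIES (0 IMPLIES 1)) XOR 1) -> 0
  row 29 [11101]: (((1 AND NOT 1) IMPLIES (0 IMPLIES 1)) XOR 1) -> 0
  row 30 [11110]: (((1 AND NOT 1) IMPLIES (1 IMPLIES 1)) XOR 1) -> 0
  row 31 [11111]: (((1 AND NOT 1) IMPLIES (1 IMPLIES 1)) XOR 1) -> 0
Full result column, 4 rows per line (a,b,c fixed per line; d,e runs 00..11 left to right):
  rows 0-3 [a,b,c=000]: 1111  = hex F
  rows 4-7 [a,b,c=001]: 0000  = hex 0
  rows 8-11 [a,b,c=010]: 1111  = hex F
  rows 12-15 [a,b,c=011]: 0000  = hex 0
  rows 16-19 [a,b,c=100]: 1111  = hex F
  rows 20-23 [a,b,c=101]: 0000  = hex 0
  rows 24-27 [a,b,c=110]: 1111  = hex F
  rows 28-31 [a,b,c=111]: 0000  = hex 0
Output column (row 0 .. row 31) = 11110000111100001111000011110000
Output column grouped in 4s = 1111 0000 1111 0000 1111 0000 1111 0000 = 0xF0F0F0F0
Convert to decimal digit by digit (value = value*16 + digit):
  F -> 15
  15*16 + 0 = 240
  240*16 + 15 (F) = 3855
  3855*16 + 0 = 61680
  61680*16 + 15 (F) = 986895
  986895*16 + 0 = 15790320
  15790320*16 + 15 (F) = 252645135
  252645135*16 + 0 = 4042322160
Decimal = 4042322160

4042322160


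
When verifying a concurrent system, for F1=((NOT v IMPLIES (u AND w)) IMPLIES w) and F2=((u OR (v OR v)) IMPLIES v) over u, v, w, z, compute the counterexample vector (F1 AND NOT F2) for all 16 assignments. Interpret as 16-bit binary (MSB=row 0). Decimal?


F1 = ((NOT v IMPLIES (u AND w)) IMPLIES w)
F2 = ((u OR (v OR v)) IMPLIES v)
Counterexample to F1=>F2 is where F1=1 and F2=0.
Evaluate each row (bits = u,v,w,z, MSB first):
  row 0 [0000]: F1=1 F2=1 -> F1&~F2 -> 0
  row 1 [0001]: F1=1 F2=1 -> F1&~F2 -> 0
  row 2 [0010]: F1=1 F2=1 -> F1&~F2 -> 0
  row 3 [0011]: F1=1 F2=1 -> F1&~F2 -> 0
  row 4 [0100]: F1=0 F2=1 -> F1&~F2 -> 0
  row 5 [0101]: F1=0 F2=1 -> F1&~F2 -> 0
  row 6 [0110]: F1=1 F2=1 -> F1&~F2 -> 0
  row 7 [0111]: F1=1 F2=1 -> F1&~F2 -> 0
  row 8 [1000]: F1=1 F2=0 -> F1&~F2 -> 1
  row 9 [1001]: F1=1 F2=0 -> F1&~F2 -> 1
  row 10 [1010]: F1=1 F2=0 -> F1&~F2 -> 1
  row 11 [1011]: F1=1 F2=0 -> F1&~F2 -> 1
  row 12 [1100]: F1=0 F2=1 -> F1&~F2 -> 0
  row 13 [1101]: F1=0 F2=1 -> F1&~F2 -> 0
  row 14 [1110]: F1=1 F2=1 -> F1&~F2 -> 0
  row 15 [1111]: F1=1 F2=1 -> F1&~F2 -> 0
Full result column, 4 rows per line (u,v fixed per line; w,z runs 00..11 left to right):
  rows 0-3 [u,v=00]: 0000  = hex 0
  rows 4-7 [u,v=01]: 0000  = hex 0
  rows 8-11 [u,v=10]: 1111  = hex F
  rows 12-15 [u,v=11]: 0000  = hex 0
Counterexample vector (row 0 .. row 15) = 0000000011110000
Output column grouped in 4s = 0000 0000 1111 0000 = 0x00F0
Convert to decimal digit by digit (value = value*16 + digit):
  0 -> 0
  0*16 + 0 = 0
  0*16 + 15 (F) = 15
  15*16 + 0 = 240
Decimal = 240

240


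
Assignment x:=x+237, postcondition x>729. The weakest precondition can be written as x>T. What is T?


Formula: wp(x:=E, P) = P[E/x] (substitute E for x in postcondition)
Step 1: Postcondition: x>729
Step 2: Substitute x+237 for x: x+237>729
Step 3: Solve for x: x > 729-237 = 492

492


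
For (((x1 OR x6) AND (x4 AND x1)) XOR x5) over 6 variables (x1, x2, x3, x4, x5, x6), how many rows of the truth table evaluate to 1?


Formula: (((x1 OR x6) AND (x4 AND x1)) XOR x5) over 6 vars (64 rows)
Evaluate each row (x1, x2, x3, x4, x5, x6 as bits, MSB first):
  row 0 [000000]: (((0 OR 0) AND (0 AND 0)) XOR 0) -> 0
  row 1 [000001]: (((0 OR 1) AND (0 AND 0)) XOR 0) -> 0
  row 2 [000010]: (((0 OR 0) AND (0 AND 0)) XOR 1) -> 1
  row 3 [000011]: (((0 OR 1) AND (0 AND 0)) XOR 1) -> 1
  row 4 [000100]: (((0 OR 0) AND (1 AND 0)) XOR 0) -> 0
  (every remaining row is evaluated the same way; all 64 results are listed next)
Full result column, 8 rows per line (x1,x2,x3 fixed per line; x4,x5,x6 runs 000..111 left to right):
  rows 0-7 [x1,x2,x3=000]: 00110011  (ones: 4)
  rows 8-15 [x1,x2,x3=001]: 00110011  (ones: 4)
  rows 16-23 [x1,x2,x3=010]: 00110011  (ones: 4)
  rows 24-31 [x1,x2,x3=011]: 00110011  (ones: 4)
  rows 32-39 [x1,x2,x3=100]: 00111100  (ones: 4)
  rows 40-47 [x1,x2,x3=101]: 00111100  (ones: 4)
  rows 48-55 [x1,x2,x3=110]: 00111100  (ones: 4)
  rows 56-63 [x1,x2,x3=111]: 00111100  (ones: 4)
Count of 1-rows = 4+4+4+4+4+4+4+4 = 32

32


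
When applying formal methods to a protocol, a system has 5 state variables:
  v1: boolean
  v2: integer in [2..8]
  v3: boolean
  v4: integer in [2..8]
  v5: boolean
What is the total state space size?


State space = product of domain sizes of all variables.
Domain sizes:
  v1 (boolean): 2
  v2 (integer in [2..8]): 7
  v3 (boolean): 2
  v4 (integer in [2..8]): 7
  v5 (boolean): 2
Product = 2 * 7 * 2 * 7 * 2 = 392

392


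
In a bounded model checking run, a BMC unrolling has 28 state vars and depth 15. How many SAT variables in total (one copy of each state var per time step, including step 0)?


BMC unrolls to depth k, creating one copy of each state var for steps 0..k.
Step count = 15 + 1 = 16 (steps 0 through 15)
Vars per step = 28
Total = 28 * 16 = 448

448


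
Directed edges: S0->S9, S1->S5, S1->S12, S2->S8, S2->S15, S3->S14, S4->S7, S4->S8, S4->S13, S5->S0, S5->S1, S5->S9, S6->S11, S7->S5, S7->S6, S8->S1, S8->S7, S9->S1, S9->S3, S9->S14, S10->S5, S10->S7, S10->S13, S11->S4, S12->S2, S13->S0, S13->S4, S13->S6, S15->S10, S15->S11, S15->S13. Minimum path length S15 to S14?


BFS layer-by-layer from S15:
  dist 0: {S15}
  dist 1: {S10, S11, S13}
  dist 2: {S0, S4, S5, S6, S7}
  dist 3: {S1, S8, S9}
  dist 4: {S3, S12, S14}
  -> S14 reached at distance 4
Shortest path length = 4

4


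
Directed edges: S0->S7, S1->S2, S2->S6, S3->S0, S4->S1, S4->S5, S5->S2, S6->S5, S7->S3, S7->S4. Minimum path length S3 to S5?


BFS layer-by-layer from S3:
  dist 0: {S3}
  dist 1: {S0}
  dist 2: {S7}
  dist 3: {S4}
  dist 4: {S1, S5}
  -> S5 reached at distance 4
Shortest path length = 4

4


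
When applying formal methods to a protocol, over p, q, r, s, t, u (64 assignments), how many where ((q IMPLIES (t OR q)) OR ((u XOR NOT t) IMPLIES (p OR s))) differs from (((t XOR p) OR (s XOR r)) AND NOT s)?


F1 = ((q IMPLIES (t OR q)) OR ((u XOR NOT t) IMPLIES (p OR s)))
F2 = (((t XOR p) OR (s XOR r)) AND NOT s)
Evaluate both on each of 64 rows (bits = p,q,r,s,t,u):
  row 0 [000000]: F1=1 F2=0 (differ) -> 1
  row 1 [000001]: F1=1 F2=0 (differ) -> 1
  row 2 [000010]: F1=1 F2=1 -> 0
  row 3 [000011]: F1=1 F2=1 -> 0
  row 4 [000100]: F1=1 F2=0 (differ) -> 1
  (every remaining row is evaluated the same way; all 64 results are listed next)
Full result column, 8 rows per line (p,q,r fixed per line; s,t,u runs 000..111 left to right):
  rows 0-7 [p,q,r=000]: 11001111  (ones: 6)
  rows 8-15 [p,q,r=001]: 00001111  (ones: 4)
  rows 16-23 [p,q,r=010]: 11001111  (ones: 6)
  rows 24-31 [p,q,r=011]: 00001111  (ones: 4)
  rows 32-39 [p,q,r=100]: 00111111  (ones: 6)
  rows 40-47 [p,q,r=101]: 00001111  (ones: 4)
  rows 48-55 [p,q,r=110]: 00111111  (ones: 6)
  rows 56-63 [p,q,r=111]: 00001111  (ones: 4)
Disagreements = 6+4+6+4+6+4+6+4 = 40

40


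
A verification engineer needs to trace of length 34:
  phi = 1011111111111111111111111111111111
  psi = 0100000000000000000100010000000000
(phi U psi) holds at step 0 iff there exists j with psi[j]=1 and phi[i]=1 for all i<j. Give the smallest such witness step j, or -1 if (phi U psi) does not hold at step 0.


(phi U psi) at 0: need smallest j with psi[j]=1 and phi[i]=1 for all i in [0,j).
Scan from step 0:
  step 0: phi=1, psi=0 -> continue
  step 1: psi=1 and phi held for [0,1) -> witness found
Witness step = 1

1


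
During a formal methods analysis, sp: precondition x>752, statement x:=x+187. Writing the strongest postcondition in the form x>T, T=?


Formula: sp(P, x:=E) = exists old_x. (x = E[old_x/x]) AND P[old_x/x] (old_x is the value of x before the assignment; eliminate old_x by solving x = E[old_x/x] for old_x)
Step 1: Precondition P: x>752, i.e. old_x > 752
Step 2: Assignment gives x = old_x + 187, so old_x = x - 187
Step 3: Substitute into P: x - 187 > 752
Step 4: Simplify: x > 752+187 = 939

939


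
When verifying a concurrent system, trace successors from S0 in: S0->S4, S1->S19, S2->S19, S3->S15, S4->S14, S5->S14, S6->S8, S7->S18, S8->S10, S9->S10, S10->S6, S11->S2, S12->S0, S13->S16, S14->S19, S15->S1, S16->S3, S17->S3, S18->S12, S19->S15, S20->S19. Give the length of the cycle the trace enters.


Trace from S0 until a state repeats:
  S0 -> S4 -> S14 -> S19 -> S15 -> S1 -> S19
S19 first seen at step 3, revisited at step 6.
Cycle length = 6 - 3 = 3

3


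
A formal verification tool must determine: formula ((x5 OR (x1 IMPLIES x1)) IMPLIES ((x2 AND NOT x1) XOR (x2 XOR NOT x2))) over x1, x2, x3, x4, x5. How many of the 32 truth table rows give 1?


Formula: ((x5 OR (x1 IMPLIES x1)) IMPLIES ((x2 AND NOT x1) XOR (x2 XOR NOT x2))) over 5 vars (32 rows)
Evaluate each row (x1, x2, x3, x4, x5 as bits, MSB first):
  row 0 [00000]: ((0 OR (0 IMPLIES 0)) IMPLIES ((0 AND NOT 0) XOR (0 XOR NOT 0))) -> 1
  row 1 [00001]: ((1 OR (0 IMPLIES 0)) IMPLIES ((0 AND NOT 0) XOR (0 XOR NOT 0))) -> 1
  row 2 [00010]: ((0 OR (0 IMPLIES 0)) IMPLIES ((0 AND NOT 0) XOR (0 XOR NOT 0))) -> 1
  row 3 [00011]: ((1 OR (0 IMPLIES 0)) IMPLIES ((0 AND NOT 0) XOR (0 XOR NOT 0))) -> 1
  row 4 [00100]: ((0 OR (0 IMPLIES 0)) IMPLIES ((0 AND NOT 0) XOR (0 XOR NOT 0))) -> 1
  row 5 [00101]: ((1 OR (0 IMPLIES 0)) IMPLIES ((0 AND NOT 0) XOR (0 XOR NOT 0))) -> 1
  row 6 [00110]: ((0 OR (0 IMPLIES 0)) IMPLIES ((0 AND NOT 0) XOR (0 XOR NOT 0))) -> 1
  row 7 [00111]: ((1 OR (0 IMPLIES 0)) IMPLIES ((0 AND NOT 0) XOR (0 XOR NOT 0))) -> 1
  row 8 [01000]: ((0 OR (0 IMPLIES 0)) IMPLIES ((1 AND NOT 0) XOR (1 XOR NOT 1))) -> 0
  row 9 [01001]: ((1 OR (0 IMPLIES 0)) IMPLIES ((1 AND NOT 0) XOR (1 XOR NOT 1))) -> 0
  row 10 [01010]: ((0 OR (0 IMPLIES 0)) IMPLIES ((1 AND NOT 0) XOR (1 XOR NOT 1))) -> 0
  row 11 [01011]: ((1 OR (0 IMPLIES 0)) IMPLIES ((1 AND NOT 0) XOR (1 XOR NOT 1))) -> 0
  row 12 [01100]: ((0 OR (0 IMPLIES 0)) IMPLIES ((1 AND NOT 0) XOR (1 XOR NOT 1))) -> 0
  row 13 [01101]: ((1 OR (0 IMPLIES 0)) IMPLIES ((1 AND NOT 0) XOR (1 XOR NOT 1))) -> 0
  row 14 [01110]: ((0 OR (0 IMPLIES 0)) IMPLIES ((1 AND NOT 0) XOR (1 XOR NOT 1))) -> 0
  row 15 [01111]: ((1 OR (0 IMPLIES 0)) IMPLIES ((1 AND NOT 0) XOR (1 XOR NOT 1))) -> 0
  row 16 [10000]: ((0 OR (1 IMPLIES 1)) IMPLIES ((0 AND NOT 1) XOR (0 XOR NOT 0))) -> 1
  row 17 [10001]: ((1 OR (1 IMPLIES 1)) IMPLIES ((0 AND NOT 1) XOR (0 XOR NOT 0))) -> 1
  row 18 [10010]: ((0 OR (1 IMPLIES 1)) IMPLIES ((0 AND NOT 1) XOR (0 XOR NOT 0))) -> 1
  row 19 [10011]: ((1 OR (1 IMPLIES 1)) IMPLIES ((0 AND NOT 1) XOR (0 XOR NOT 0))) -> 1
  row 20 [10100]: ((0 OR (1 IMPLIES 1)) IMPLIES ((0 AND NOT 1) XOR (0 XOR NOT 0))) -> 1
  row 21 [10101]: ((1 OR (1 IMPLIES 1)) IMPLIES ((0 AND NOT 1) XOR (0 XOR NOT 0))) -> 1
  row 22 [10110]: ((0 OR (1 IMPLIES 1)) IMPLIES ((0 AND NOT 1) XOR (0 XOR NOT 0))) -> 1
  row 23 [10111]: ((1 OR (1 IMPLIES 1)) IMPLIES ((0 AND NOT 1) XOR (0 XOR NOT 0))) -> 1
  row 24 [11000]: ((0 OR (1 IMPLIES 1)) IMPLIES ((1 AND NOT 1) XOR (1 XOR NOT 1))) -> 1
  row 25 [11001]: ((1 OR (1 IMPLIES 1)) IMPLIES ((1 AND NOT 1) XOR (1 XOR NOT 1))) -> 1
  row 26 [11010]: ((0 OR (1 IMPLIES 1)) IMPLIES ((1 AND NOT 1) XOR (1 XOR NOT 1))) -> 1
  row 27 [11011]: ((1 OR (1 IMPLIES 1)) IMPLIES ((1 AND NOT 1) XOR (1 XOR NOT 1))) -> 1
  row 28 [11100]: ((0 OR (1 IMPLIES 1)) IMPLIES ((1 AND NOT 1) XOR (1 XOR NOT 1))) -> 1
  row 29 [11101]: ((1 OR (1 IMPLIES 1)) IMPLIES ((1 AND NOT 1) XOR (1 XOR NOT 1))) -> 1
  row 30 [11110]: ((0 OR (1 IMPLIES 1)) IMPLIES ((1 AND NOT 1) XOR (1 XOR NOT 1))) -> 1
  row 31 [11111]: ((1 OR (1 IMPLIES 1)) IMPLIES ((1 AND NOT 1) XOR (1 XOR NOT 1))) -> 1
Full result column, 8 rows per line (x1,x2 fixed per line; x3,x4,x5 runs 000..111 left to right):
  rows 0-7 [x1,x2=00]: 11111111  (ones: 8)
  rows 8-15 [x1,x2=01]: 00000000  (ones: 0)
  rows 16-23 [x1,x2=10]: 11111111  (ones: 8)
  rows 24-31 [x1,x2=11]: 11111111  (ones: 8)
Count of 1-rows = 8+0+8+8 = 24

24


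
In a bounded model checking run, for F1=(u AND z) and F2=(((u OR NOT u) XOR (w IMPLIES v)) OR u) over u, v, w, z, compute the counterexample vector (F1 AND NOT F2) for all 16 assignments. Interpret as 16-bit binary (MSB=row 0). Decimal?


F1 = (u AND z)
F2 = (((u OR NOT u) XOR (w IMPLIES v)) OR u)
Counterexample to F1=>F2 is where F1=1 and F2=0.
Evaluate each row (bits = u,v,w,z, MSB first):
  row 0 [0000]: F1=0 F2=0 -> F1&~F2 -> 0
  row 1 [0001]: F1=0 F2=0 -> F1&~F2 -> 0
  row 2 [0010]: F1=0 F2=1 -> F1&~F2 -> 0
  row 3 [0011]: F1=0 F2=1 -> F1&~F2 -> 0
  row 4 [0100]: F1=0 F2=0 -> F1&~F2 -> 0
  row 5 [0101]: F1=0 F2=0 -> F1&~F2 -> 0
  row 6 [0110]: F1=0 F2=0 -> F1&~F2 -> 0
  row 7 [0111]: F1=0 F2=0 -> F1&~F2 -> 0
  row 8 [1000]: F1=0 F2=1 -> F1&~F2 -> 0
  row 9 [1001]: F1=1 F2=1 -> F1&~F2 -> 0
  row 10 [1010]: F1=0 F2=1 -> F1&~F2 -> 0
  row 11 [1011]: F1=1 F2=1 -> F1&~F2 -> 0
  row 12 [1100]: F1=0 F2=1 -> F1&~F2 -> 0
  row 13 [1101]: F1=1 F2=1 -> F1&~F2 -> 0
  row 14 [1110]: F1=0 F2=1 -> F1&~F2 -> 0
  row 15 [1111]: F1=1 F2=1 -> F1&~F2 -> 0
Full result column, 4 rows per line (u,v fixed per line; w,z runs 00..11 left to right):
  rows 0-3 [u,v=00]: 0000  = hex 0
  rows 4-7 [u,v=01]: 0000  = hex 0
  rows 8-11 [u,v=10]: 0000  = hex 0
  rows 12-15 [u,v=11]: 0000  = hex 0
Counterexample vector (row 0 .. row 15) = 0000000000000000
Output column grouped in 4s = 0000 0000 0000 0000 = 0x0000
Convert to decimal digit by digit (value = value*16 + digit):
  0 -> 0
  0*16 + 0 = 0
  0*16 + 0 = 0
  0*16 + 0 = 0
Decimal = 0

0


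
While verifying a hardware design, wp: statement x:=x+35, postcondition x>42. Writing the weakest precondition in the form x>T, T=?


Formula: wp(x:=E, P) = P[E/x] (substitute E for x in postcondition)
Step 1: Postcondition: x>42
Step 2: Substitute x+35 for x: x+35>42
Step 3: Solve for x: x > 42-35 = 7

7


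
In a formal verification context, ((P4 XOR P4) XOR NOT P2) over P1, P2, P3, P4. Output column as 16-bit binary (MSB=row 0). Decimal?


Formula: ((P4 XOR P4) XOR NOT P2) over P1, P2, P3, P4 (16 rows)
Evaluate each row (bits = P1,P2,P3,P4, MSB first):
  row 0 [0000]: ((0 XOR 0) XOR NOT 0) -> 1
  row 1 [0001]: ((1 XOR 1) XOR NOT 0) -> 1
  row 2 [0010]: ((0 XOR 0) XOR NOT 0) -> 1
  row 3 [0011]: ((1 XOR 1) XOR NOT 0) -> 1
  row 4 [0100]: ((0 XOR 0) XOR NOT 1) -> 0
  row 5 [0101]: ((1 XOR 1) XOR NOT 1) -> 0
  row 6 [0110]: ((0 XOR 0) XOR NOT 1) -> 0
  row 7 [0111]: ((1 XOR 1) XOR NOT 1) -> 0
  row 8 [1000]: ((0 XOR 0) XOR NOT 0) -> 1
  row 9 [1001]: ((1 XOR 1) XOR NOT 0) -> 1
  row 10 [1010]: ((0 XOR 0) XOR NOT 0) -> 1
  row 11 [1011]: ((1 XOR 1) XOR NOT 0) -> 1
  row 12 [1100]: ((0 XOR 0) XOR NOT 1) -> 0
  row 13 [1101]: ((1 XOR 1) XOR NOT 1) -> 0
  row 14 [1110]: ((0 XOR 0) XOR NOT 1) -> 0
  row 15 [1111]: ((1 XOR 1) XOR NOT 1) -> 0
Full result column, 4 rows per line (P1,P2 fixed per line; P3,P4 runs 00..11 left to right):
  rows 0-3 [P1,P2=00]: 1111  = hex F
  rows 4-7 [P1,P2=01]: 0000  = hex 0
  rows 8-11 [P1,P2=10]: 1111  = hex F
  rows 12-15 [P1,P2=11]: 0000  = hex 0
Output column (row 0 .. row 15) = 1111000011110000
Output column grouped in 4s = 1111 0000 1111 0000 = 0xF0F0
Convert to decimal digit by digit (value = value*16 + digit):
  F -> 15
  15*16 + 0 = 240
  240*16 + 15 (F) = 3855
  3855*16 + 0 = 61680
Decimal = 61680

61680


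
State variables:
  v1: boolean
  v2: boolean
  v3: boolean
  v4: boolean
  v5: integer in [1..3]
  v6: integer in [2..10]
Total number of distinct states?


State space = product of domain sizes of all variables.
Domain sizes:
  v1 (boolean): 2
  v2 (boolean): 2
  v3 (boolean): 2
  v4 (boolean): 2
  v5 (integer in [1..3]): 3
  v6 (integer in [2..10]): 9
Product = 2 * 2 * 2 * 2 * 3 * 9 = 432

432


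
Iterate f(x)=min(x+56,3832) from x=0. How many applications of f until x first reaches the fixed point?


Step 1: x=0, cap=3832, increment=56
Step 2: x grows by 56 each step until capped at 3832; fixed point is x=3832
Step 3: iterations = ceil(3832/56) = 69

69


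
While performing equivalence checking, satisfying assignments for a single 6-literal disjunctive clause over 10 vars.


Step 1: Total=2^10=1024
Step 2: Unsat when all 6 false: 2^4=16
Step 3: Sat=1024-16=1008

1008


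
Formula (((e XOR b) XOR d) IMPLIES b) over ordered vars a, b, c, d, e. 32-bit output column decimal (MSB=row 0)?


Formula: (((e XOR b) XOR d) IMPLIES b) over a, b, c, d, e (32 rows)
Evaluate each row (bits = a,b,c,d,e, MSB first):
  row 0 [00000]: (((0 XOR 0) XOR 0) IMPLIES 0) -> 1
  row 1 [00001]: (((1 XOR 0) XOR 0) IMPLIES 0) -> 0
  row 2 [00010]: (((0 XOR 0) XOR 1) IMPLIES 0) -> 0
  row 3 [00011]: (((1 XOR 0) XOR 1) IMPLIES 0) -> 1
  row 4 [00100]: (((0 XOR 0) XOR 0) IMPLIES 0) -> 1
  row 5 [00101]: (((1 XOR 0) XOR 0) IMPLIES 0) -> 0
  row 6 [00110]: (((0 XOR 0) XOR 1) IMPLIES 0) -> 0
  row 7 [00111]: (((1 XOR 0) XOR 1) IMPLIES 0) -> 1
  row 8 [01000]: (((0 XOR 1) XOR 0) IMPLIES 1) -> 1
  row 9 [01001]: (((1 XOR 1) XOR 0) IMPLIES 1) -> 1
  row 10 [01010]: (((0 XOR 1) XOR 1) IMPLIES 1) -> 1
  row 11 [01011]: (((1 XOR 1) XOR 1) IMPLIES 1) -> 1
  row 12 [01100]: (((0 XOR 1) XOR 0) IMPLIES 1) -> 1
  row 13 [01101]: (((1 XOR 1) XOR 0) IMPLIES 1) -> 1
  row 14 [01110]: (((0 XOR 1) XOR 1) IMPLIES 1) -> 1
  row 15 [01111]: (((1 XOR 1) XOR 1) IMPLIES 1) -> 1
  row 16 [10000]: (((0 XOR 0) XOR 0) IMPLIES 0) -> 1
  row 17 [10001]: (((1 XOR 0) XOR 0) IMPLIES 0) -> 0
  row 18 [10010]: (((0 XOR 0) XOR 1) IMPLIES 0) -> 0
  row 19 [10011]: (((1 XOR 0) XOR 1) IMPLIES 0) -> 1
  row 20 [10100]: (((0 XOR 0) XOR 0) IMPLIES 0) -> 1
  row 21 [10101]: (((1 XOR 0) XOR 0) IMPLIES 0) -> 0
  row 22 [10110]: (((0 XOR 0) XOR 1) IMPLIES 0) -> 0
  row 23 [10111]: (((1 XOR 0) XOR 1) IMPLIES 0) -> 1
  row 24 [11000]: (((0 XOR 1) XOR 0) IMPLIES 1) -> 1
  row 25 [11001]: (((1 XOR 1) XOR 0) IMPLIES 1) -> 1
  row 26 [11010]: (((0 XOR 1) XOR 1) IMPLIES 1) -> 1
  row 27 [11011]: (((1 XOR 1) XOR 1) IMPLIES 1) -> 1
  row 28 [11100]: (((0 XOR 1) XOR 0) IMPLIES 1) -> 1
  row 29 [11101]: (((1 XOR 1) XOR 0) IMPLIES 1) -> 1
  row 30 [11110]: (((0 XOR 1) XOR 1) IMPLIES 1) -> 1
  row 31 [11111]: (((1 XOR 1) XOR 1) IMPLIES 1) -> 1
Full result column, 4 rows per line (a,b,c fixed per line; d,e runs 00..11 left to right):
  rows 0-3 [a,b,c=000]: 1001  = hex 9
  rows 4-7 [a,b,c=001]: 1001  = hex 9
  rows 8-11 [a,b,c=010]: 1111  = hex F
  rows 12-15 [a,b,c=011]: 1111  = hex F
  rows 16-19 [a,b,c=100]: 1001  = hex 9
  rows 20-23 [a,b,c=101]: 1001  = hex 9
  rows 24-27 [a,b,c=110]: 1111  = hex F
  rows 28-31 [a,b,c=111]: 1111  = hex F
Output column (row 0 .. row 31) = 10011001111111111001100111111111
Output column grouped in 4s = 1001 1001 1111 1111 1001 1001 1111 1111 = 0x99FF99FF
Convert to decimal digit by digit (value = value*16 + digit):
  9 -> 9
  9*16 + 9 = 153
  153*16 + 15 (F) = 2463
  2463*16 + 15 (F) = 39423
  39423*16 + 9 = 630777
  630777*16 + 9 = 10092441
  10092441*16 + 15 (F) = 161479071
  161479071*16 + 15 (F) = 2583665151
Decimal = 2583665151

2583665151
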